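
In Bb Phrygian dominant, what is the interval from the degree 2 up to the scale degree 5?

Spelling Bb Phrygian dominant: Bb Cb D Eb F Gb Ab.
That puts Cb below F.
4 letter names make it a fourth; at 6 semitones (a half step wider than perfect) the quality is augmented.

augmented fourth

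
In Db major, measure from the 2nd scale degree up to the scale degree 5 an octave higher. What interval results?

perfect 11th

Db major: Db Eb F Gb Ab Bb C.
So we need the interval from Eb up to Ab.
From Eb to Ab is 17 semitones, exactly the perfect eleventh.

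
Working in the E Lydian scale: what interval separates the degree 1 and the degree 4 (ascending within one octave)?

A4

The scale runs E F♯ G♯ A♯ B C♯ D♯.
So we need the interval from E up to A♯.
E up to A♯ is 6 semitones, a half step wider than a perfect fourth, so the interval is augmented.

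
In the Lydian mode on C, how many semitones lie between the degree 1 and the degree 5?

7

The scale is C D E F♯ G A B.
C up to G is a perfect fifth — 7 semitones.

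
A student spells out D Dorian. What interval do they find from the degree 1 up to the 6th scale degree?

Spelling D Dorian: D E F G A B C.
That puts D below B.
Counting 6 letters and 9 half steps from D gives a major sixth.

M6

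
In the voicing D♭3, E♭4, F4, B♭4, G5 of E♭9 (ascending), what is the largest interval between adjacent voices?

major ninth

Adjacent intervals: D♭3→E♭4 = major ninth; E♭4→F4 = major second; F4→B♭4 = perfect fourth; B♭4→G5 = major sixth.
The largest is D♭3 to E♭4, a major ninth (14 semitones).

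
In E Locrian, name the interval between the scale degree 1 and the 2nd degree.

minor second

Spelling E Locrian: E F G A Bb C D.
Scale degree 1 = E; scale degree 2 = F.
From E to F: 1 semitone over a second = minor.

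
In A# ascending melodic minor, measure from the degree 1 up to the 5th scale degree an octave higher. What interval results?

Spelling A# ascending melodic minor: A# B# C# D# E# F## G##.
The degree 1 is A# and the 5th scale degree (up an octave) is E#.
Counting 12 letters and 19 half steps from A# gives a perfect twelfth.

perfect 12th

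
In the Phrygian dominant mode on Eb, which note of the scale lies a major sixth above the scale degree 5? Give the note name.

The scale is Eb Fb G Ab Bb Cb Db.
The scale degree 5 is Bb; a major sixth above that is G — scale degree 3.

G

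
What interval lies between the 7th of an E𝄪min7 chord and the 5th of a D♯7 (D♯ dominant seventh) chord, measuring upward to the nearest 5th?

diminished fifth

E𝄪min7 has D𝄪 as its 7th, and D♯7 (D♯ dominant seventh) has A♯ as its 5th.
D𝄪 up to A♯ is 6 semitones, a half step narrower than a perfect fifth, so the interval is diminished.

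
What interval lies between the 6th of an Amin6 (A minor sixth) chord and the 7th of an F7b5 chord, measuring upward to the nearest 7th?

The 6th of Amin6 (A minor sixth) is F#; the 7th of F7b5 is Eb.
7 letter names make it a seventh; at 9 semitones (a whole step narrower than major) the quality is diminished.

diminished seventh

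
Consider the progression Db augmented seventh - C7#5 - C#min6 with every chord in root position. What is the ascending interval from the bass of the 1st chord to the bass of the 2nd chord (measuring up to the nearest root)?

major 7th

The roots are Db and C.
From Db to C is 11 semitones, exactly the major seventh.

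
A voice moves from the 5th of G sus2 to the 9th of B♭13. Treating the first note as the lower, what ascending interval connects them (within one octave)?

minor 7th

The 5th of G sus2 is D; the 9th of B♭13 is C.
From D to C: 10 semitones over a seventh = minor.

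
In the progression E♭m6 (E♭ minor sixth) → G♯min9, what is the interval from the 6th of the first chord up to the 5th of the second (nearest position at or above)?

A2

The 6th of E♭m6 (E♭ minor sixth) is C; the 5th of G♯min9 is D♯.
From C to D♯: 3 semitones over a second = augmented.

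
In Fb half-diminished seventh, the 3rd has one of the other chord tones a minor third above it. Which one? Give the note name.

Cbb

Spelling the chord: Fb–Abb–Cbb–Ebb.
The 3rd is Abb. A minor third above Abb is Cbb.
Cbb is the chord's 5th.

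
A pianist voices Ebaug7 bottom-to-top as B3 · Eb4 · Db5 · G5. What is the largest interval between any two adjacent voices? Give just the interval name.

Adjacent intervals: B3→Eb4 = diminished fourth; Eb4→Db5 = minor seventh; Db5→G5 = augmented fourth.
The largest is Eb4 to Db5, a minor seventh (10 semitones).

minor seventh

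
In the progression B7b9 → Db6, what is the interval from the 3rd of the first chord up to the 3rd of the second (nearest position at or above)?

B7b9 has D# as its 3rd, and Db6 has F as its 3rd.
From D# to F: 2 semitones over a third = diminished.

diminished third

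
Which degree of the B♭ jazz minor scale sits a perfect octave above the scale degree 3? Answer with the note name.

The scale is B♭ C D♭ E♭ F G A.
The scale degree 3 is D♭; a perfect octave above that is D♭ — scale degree 3.

Db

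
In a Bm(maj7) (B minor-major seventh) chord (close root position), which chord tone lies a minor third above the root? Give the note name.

D

B minor-major seventh: B D F♯ A♯.
The root is B. A minor third above B is D.
D is the chord's 3rd.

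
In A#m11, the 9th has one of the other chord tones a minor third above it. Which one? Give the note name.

A#m11 is spelled A#–C#–E#–G#–B#–D#.
The 9th is B#. A minor third above B# is D#.
D# is the chord's 11th.

D#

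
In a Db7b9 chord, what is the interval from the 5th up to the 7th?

minor third

Db7b9 (Db dominant seventh flat nine): Db–F–Ab–Cb–Ebb.
The 5th is Ab and the 7th is Cb.
From Ab to Cb: 3 semitones over a third = minor.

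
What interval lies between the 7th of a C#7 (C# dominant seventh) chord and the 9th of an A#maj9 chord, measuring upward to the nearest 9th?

augmented unison

The 7th of C#7 (C# dominant seventh) is B; the 9th of A#maj9 is B#.
From B to B#: 1 semitone over a unison = augmented.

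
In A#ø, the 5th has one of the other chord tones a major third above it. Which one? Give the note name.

G#

Spelling the chord: A#–C#–E–G#.
The 5th is E. A major third above E is G#.
G# is the chord's 7th.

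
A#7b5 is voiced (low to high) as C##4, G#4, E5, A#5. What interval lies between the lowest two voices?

diminished fifth

Those voices are C##4 and G#4.
From C## to G#: 6 semitones over a fifth = diminished.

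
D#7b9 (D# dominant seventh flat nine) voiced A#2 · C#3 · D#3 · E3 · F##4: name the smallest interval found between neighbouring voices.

Adjacent intervals: A#2→C#3 = minor third; C#3→D#3 = major second; D#3→E3 = minor second; E3→F##4 = augmented ninth.
The smallest is D#3 to E3, a minor second (1 semitone).

minor second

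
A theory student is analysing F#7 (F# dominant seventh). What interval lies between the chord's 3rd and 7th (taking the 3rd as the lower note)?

The chord tones of F#7 are F#–A#–C#–E.
3rd = A#; 7th = E.
A# up to E is 6 semitones, a half step narrower than a perfect fifth, so the interval is diminished.

diminished fifth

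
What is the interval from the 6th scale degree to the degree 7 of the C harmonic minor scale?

augmented 2nd

C harmonic minor: C D E♭ F G A♭ B.
6th scale degree = A♭; 7th degree = B.
A♭ up to B is 3 semitones, a half step wider than a major second, so the interval is augmented.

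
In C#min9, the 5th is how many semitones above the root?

7

C# minor ninth is spelled C#-E-G#-B-D#.
C# to G# is a perfect fifth: 7 semitones.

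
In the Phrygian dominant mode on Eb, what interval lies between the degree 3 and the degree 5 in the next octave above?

minor tenth

Spelling the Phrygian dominant mode on Eb: Eb Fb G Ab Bb Cb Db.
That puts G below Bb.
10 letter names make it a tenth; at 15 semitones (a half step narrower than major) the quality is minor.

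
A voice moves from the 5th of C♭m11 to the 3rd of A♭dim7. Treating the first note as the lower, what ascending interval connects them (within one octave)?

The 5th of C♭m11 is G♭; the 3rd of A♭dim7 is C♭.
G♭ up to C♭ spans 4 letter names and 5 semitones — a perfect fourth.

perfect 4th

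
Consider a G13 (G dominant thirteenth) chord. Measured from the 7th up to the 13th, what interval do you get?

M7

G13 (G dominant thirteenth): G, B, D, F, A, E.
So we need the interval from F up to E.
F up to E spans 7 letter names and 11 semitones — a major seventh.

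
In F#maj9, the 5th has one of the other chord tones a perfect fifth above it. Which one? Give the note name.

G#

F#maj9 (F# major ninth): F#–A#–C#–E#–G#.
The 5th is C#. A perfect fifth above C# is G#.
G# is the chord's 9th.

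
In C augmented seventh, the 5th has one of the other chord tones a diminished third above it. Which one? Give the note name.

C augmented seventh is spelled C-E-G#-Bb.
The 5th is G#. A diminished third above G# is Bb.
Bb is the chord's 7th.

Bb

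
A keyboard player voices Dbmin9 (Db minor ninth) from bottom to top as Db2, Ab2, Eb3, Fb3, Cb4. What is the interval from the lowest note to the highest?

The outer voices are Db2 and Cb4.
14 letter names make it a fourteenth; at 22 semitones (a half step narrower than major) the quality is minor.

minor 14th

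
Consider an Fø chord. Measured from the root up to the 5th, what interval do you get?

d5

Spelling the chord: F–A♭–C♭–E♭.
So we need the interval from F up to C♭.
F up to C♭ is 6 semitones, a half step narrower than a perfect fifth, so the interval is diminished.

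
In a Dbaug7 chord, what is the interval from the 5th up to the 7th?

diminished 3rd

Dbaug7 (Db augmented seventh): Db-F-A-Cb.
5th = A; 7th = Cb.
From A to Cb: 2 semitones over a third = diminished.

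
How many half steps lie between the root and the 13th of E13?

E13 (E dominant thirteenth) is spelled E, G#, B, D, F#, C#.
E to C# is a major thirteenth: 21 semitones.

21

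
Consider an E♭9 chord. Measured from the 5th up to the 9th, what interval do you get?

P5

Spelling the chord: E♭, G, B♭, D♭, F.
That puts B♭ below F.
From B♭ to F is 7 semitones, exactly the perfect fifth.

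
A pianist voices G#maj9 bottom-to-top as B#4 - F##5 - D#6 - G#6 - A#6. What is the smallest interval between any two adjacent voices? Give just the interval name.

major 2nd

Adjacent intervals: B#4→F##5 = perfect fifth; F##5→D#6 = minor sixth; D#6→G#6 = perfect fourth; G#6→A#6 = major second.
The smallest is G#6 to A#6, a major second (2 semitones).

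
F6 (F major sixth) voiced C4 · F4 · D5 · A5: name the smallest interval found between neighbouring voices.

Adjacent intervals: C4→F4 = perfect fourth; F4→D5 = major sixth; D5→A5 = perfect fifth.
The smallest is C4 to F4, a perfect fourth (5 semitones).

perfect fourth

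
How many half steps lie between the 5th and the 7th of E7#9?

The chord tones of E7#9 are E G# B D F##.
B to D is a minor third: 3 semitones.

3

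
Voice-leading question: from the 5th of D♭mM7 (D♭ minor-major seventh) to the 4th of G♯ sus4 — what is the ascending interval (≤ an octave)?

augmented third

The 5th of D♭mM7 (D♭ minor-major seventh) is A♭; the 4th of G♯ sus4 is C♯.
From A♭ to C♯: 5 semitones over a third = augmented.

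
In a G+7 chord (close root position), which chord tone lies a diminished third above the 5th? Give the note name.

G+7 (G augmented seventh) is spelled G-B-D♯-F.
The 5th is D♯. A diminished third above D♯ is F.
F is the chord's 7th.

F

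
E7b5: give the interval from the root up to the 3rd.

major third

E7b5 (E dominant seventh flat five): E G♯ B♭ D.
That puts E below G♯.
From E to G♯ is 4 semitones, exactly the major third.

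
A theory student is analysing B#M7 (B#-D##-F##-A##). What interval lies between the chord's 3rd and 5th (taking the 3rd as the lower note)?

m3

So we need the interval from D## up to F##.
3 letter names make it a third; at 3 semitones (a half step narrower than major) the quality is minor.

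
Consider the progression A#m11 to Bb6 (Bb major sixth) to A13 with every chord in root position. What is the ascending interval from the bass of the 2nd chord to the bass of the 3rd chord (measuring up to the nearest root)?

major 7th

The roots are Bb and A.
From Bb to A is 11 semitones, exactly the major seventh.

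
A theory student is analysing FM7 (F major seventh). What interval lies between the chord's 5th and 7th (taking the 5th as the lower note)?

M3

F major seventh is spelled F, A, C, E.
The 5th is C and the 7th is E.
Counting 3 letters and 4 half steps from C gives a major third.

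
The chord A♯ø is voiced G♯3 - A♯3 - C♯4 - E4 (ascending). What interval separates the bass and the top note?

minor 6th

The outer voices are G♯3 and E4.
From G♯ to E: 8 semitones over a sixth = minor.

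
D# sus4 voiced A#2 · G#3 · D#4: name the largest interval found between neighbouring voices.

Adjacent intervals: A#2→G#3 = minor seventh; G#3→D#4 = perfect fifth.
The largest is A#2 to G#3, a minor seventh (10 semitones).

minor seventh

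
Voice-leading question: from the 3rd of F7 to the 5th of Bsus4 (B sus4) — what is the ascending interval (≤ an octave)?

F7 has A as its 3rd, and Bsus4 (B sus4) has F# as its 5th.
A up to F# spans 6 letter names and 9 semitones — a major sixth.

major 6th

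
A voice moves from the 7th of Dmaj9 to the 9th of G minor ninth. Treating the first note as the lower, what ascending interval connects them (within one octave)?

minor sixth

Dmaj9 has C♯ as its 7th, and G minor ninth has A as its 9th.
6 letter names make it a sixth; at 8 semitones (a half step narrower than major) the quality is minor.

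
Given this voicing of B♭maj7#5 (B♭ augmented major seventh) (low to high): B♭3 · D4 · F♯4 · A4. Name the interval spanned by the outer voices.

The outer voices are B♭3 and A4.
Counting 7 letters and 11 half steps from B♭ gives a major seventh.

M7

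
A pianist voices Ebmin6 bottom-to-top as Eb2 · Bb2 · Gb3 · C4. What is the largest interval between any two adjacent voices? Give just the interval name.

Adjacent intervals: Eb2→Bb2 = perfect fifth; Bb2→Gb3 = minor sixth; Gb3→C4 = augmented fourth.
The largest is Bb2 to Gb3, a minor sixth (8 semitones).

minor sixth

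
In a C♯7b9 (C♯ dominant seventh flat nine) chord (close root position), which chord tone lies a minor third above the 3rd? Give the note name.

The chord tones of C♯7b9 (C♯ dominant seventh flat nine) are C♯–E♯–G♯–B–D.
The 3rd is E♯. A minor third above E♯ is G♯.
G♯ is the chord's 5th.

G#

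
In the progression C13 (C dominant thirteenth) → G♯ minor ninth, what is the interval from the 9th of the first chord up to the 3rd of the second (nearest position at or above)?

C13 (C dominant thirteenth) has D as its 9th, and G♯ minor ninth has B as its 3rd.
From D to B is 9 semitones, exactly the major sixth.

major sixth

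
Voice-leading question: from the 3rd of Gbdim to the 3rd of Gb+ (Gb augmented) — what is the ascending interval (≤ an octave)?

A1

Gbdim has Bbb as its 3rd, and Gb+ (Gb augmented) has Bb as its 3rd.
Bbb up to Bb is 1 semitone, a half step wider than a perfect unison, so the interval is augmented.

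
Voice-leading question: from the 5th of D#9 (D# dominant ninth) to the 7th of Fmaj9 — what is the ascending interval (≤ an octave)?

The 5th of D#9 (D# dominant ninth) is A#; the 7th of Fmaj9 is E.
5 letter names make it a fifth; at 6 semitones (a half step narrower than perfect) the quality is diminished.

diminished fifth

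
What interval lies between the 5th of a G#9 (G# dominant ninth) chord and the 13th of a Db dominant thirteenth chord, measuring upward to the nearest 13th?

d6

The 5th of G#9 (G# dominant ninth) is D#; the 13th of Db dominant thirteenth is Bb.
From D# to Bb: 7 semitones over a sixth = diminished.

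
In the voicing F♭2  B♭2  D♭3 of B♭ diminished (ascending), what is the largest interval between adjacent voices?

augmented 4th

Adjacent intervals: F♭2→B♭2 = augmented fourth; B♭2→D♭3 = minor third.
The largest is F♭2 to B♭2, an augmented fourth (6 semitones).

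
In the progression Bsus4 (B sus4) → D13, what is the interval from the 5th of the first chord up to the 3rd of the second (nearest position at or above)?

The 5th of Bsus4 (B sus4) is F♯; the 3rd of D13 is F♯.
From F♯ to F♯ is 0 semitones, exactly the perfect unison.

perfect 1st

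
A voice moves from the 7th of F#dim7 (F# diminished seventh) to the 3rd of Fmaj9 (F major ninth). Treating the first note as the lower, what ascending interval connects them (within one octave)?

The 7th of F#dim7 (F# diminished seventh) is Eb; the 3rd of Fmaj9 (F major ninth) is A.
From Eb to A: 6 semitones over a fourth = augmented.

augmented fourth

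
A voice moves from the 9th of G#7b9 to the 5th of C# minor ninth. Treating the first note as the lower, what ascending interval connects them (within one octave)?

The 9th of G#7b9 is A; the 5th of C# minor ninth is G#.
A up to G# spans 7 letter names and 11 semitones — a major seventh.

major seventh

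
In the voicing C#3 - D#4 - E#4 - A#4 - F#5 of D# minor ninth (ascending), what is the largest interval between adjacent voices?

major ninth

Adjacent intervals: C#3→D#4 = major ninth; D#4→E#4 = major second; E#4→A#4 = perfect fourth; A#4→F#5 = minor sixth.
The largest is C#3 to D#4, a major ninth (14 semitones).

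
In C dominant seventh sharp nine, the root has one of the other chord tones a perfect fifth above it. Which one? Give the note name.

C dominant seventh sharp nine is spelled C E G B♭ D♯.
The root is C. A perfect fifth above C is G.
G is the chord's 5th.

G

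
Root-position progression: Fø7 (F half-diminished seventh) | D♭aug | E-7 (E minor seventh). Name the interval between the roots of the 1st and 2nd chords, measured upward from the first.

minor sixth

The roots are F and D♭.
From F to D♭: 8 semitones over a sixth = minor.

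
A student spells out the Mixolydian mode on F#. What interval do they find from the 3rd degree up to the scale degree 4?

Spelling the Mixolydian mode on F#: F# G# A# B C# D# E.
That puts A# below B.
A# up to B is 1 semitone, a half step narrower than a major second, so the interval is minor.

minor second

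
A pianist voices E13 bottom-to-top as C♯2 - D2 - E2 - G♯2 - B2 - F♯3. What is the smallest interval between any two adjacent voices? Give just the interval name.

minor second

Adjacent intervals: C♯2→D2 = minor second; D2→E2 = major second; E2→G♯2 = major third; G♯2→B2 = minor third; B2→F♯3 = perfect fifth.
The smallest is C♯2 to D2, a minor second (1 semitone).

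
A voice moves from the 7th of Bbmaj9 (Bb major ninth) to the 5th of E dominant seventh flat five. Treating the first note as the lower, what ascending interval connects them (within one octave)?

minor second

The 7th of Bbmaj9 (Bb major ninth) is A; the 5th of E dominant seventh flat five is Bb.
From A to Bb: 1 semitone over a second = minor.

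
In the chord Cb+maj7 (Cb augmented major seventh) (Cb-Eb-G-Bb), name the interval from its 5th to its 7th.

minor third

The 5th is G and the 7th is Bb.
G up to Bb is 3 semitones, a half step narrower than a major third, so the interval is minor.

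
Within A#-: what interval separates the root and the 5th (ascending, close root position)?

P5

Spelling the chord: A#-C#-E#.
That puts A# below E#.
Counting 5 letters and 7 half steps from A# gives a perfect fifth.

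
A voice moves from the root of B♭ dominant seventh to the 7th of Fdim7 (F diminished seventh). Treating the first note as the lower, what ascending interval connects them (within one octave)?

d4

The root of B♭ dominant seventh is B♭; the 7th of Fdim7 (F diminished seventh) is E𝄫.
4 letter names make it a fourth; at 4 semitones (a half step narrower than perfect) the quality is diminished.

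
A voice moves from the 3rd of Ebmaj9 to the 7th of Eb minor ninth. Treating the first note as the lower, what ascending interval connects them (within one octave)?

Ebmaj9 has G as its 3rd, and Eb minor ninth has Db as its 7th.
5 letter names make it a fifth; at 6 semitones (a half step narrower than perfect) the quality is diminished.

diminished 5th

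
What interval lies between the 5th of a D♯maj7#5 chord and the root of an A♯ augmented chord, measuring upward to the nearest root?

D♯maj7#5 has A𝄪 as its 5th, and A♯ augmented has A♯ as its root.
From A𝄪 to A♯: 11 semitones over an octave = diminished.

diminished octave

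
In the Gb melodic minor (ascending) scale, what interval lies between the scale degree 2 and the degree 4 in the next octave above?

The scale runs Gb Ab Bbb Cb Db Eb F.
The scale degree 2 is Ab and the 4th degree (up an octave) is Cb.
10 letter names make it a tenth; at 15 semitones (a half step narrower than major) the quality is minor.

minor tenth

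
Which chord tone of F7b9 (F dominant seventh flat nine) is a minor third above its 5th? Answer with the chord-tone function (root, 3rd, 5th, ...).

Spelling the chord: F-A-C-E♭-G♭.
The 5th is C. A minor third above C is E♭.
E♭ is the chord's 7th.

7th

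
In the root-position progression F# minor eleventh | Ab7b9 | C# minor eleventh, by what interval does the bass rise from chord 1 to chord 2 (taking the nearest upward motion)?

diminished third

The roots are F# and Ab.
F# up to Ab is 2 semitones, a whole step narrower than a major third, so the interval is diminished.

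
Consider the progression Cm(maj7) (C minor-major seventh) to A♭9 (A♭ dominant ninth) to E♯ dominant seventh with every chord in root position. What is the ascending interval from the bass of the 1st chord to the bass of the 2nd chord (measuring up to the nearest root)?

The roots are C and A♭.
C up to A♭ is 8 semitones, a half step narrower than a major sixth, so the interval is minor.

minor sixth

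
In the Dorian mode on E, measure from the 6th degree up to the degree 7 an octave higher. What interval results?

The scale runs E F# G A B C# D.
6th degree = C#; scale degree 7 (up an octave) = D.
From C# to D: 13 semitones over a ninth = minor.

minor 9th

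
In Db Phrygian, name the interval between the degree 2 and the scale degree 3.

Db phrygian: Db Ebb Fb Gb Ab Bbb Cb.
That puts Ebb below Fb.
Ebb up to Fb spans 2 letter names and 2 semitones — a major second.

major 2nd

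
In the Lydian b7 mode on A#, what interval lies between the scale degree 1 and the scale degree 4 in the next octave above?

The scale runs A# B# C## D## E# F## G#.
Scale degree 1 = A#; 4th scale degree (up an octave) = D##.
From A# to D##: 18 semitones over an eleventh = augmented.

augmented eleventh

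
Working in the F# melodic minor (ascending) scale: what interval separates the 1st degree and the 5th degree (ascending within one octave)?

P5

Spelling the F# melodic minor (ascending) scale: F# G# A B C# D# E#.
That puts F# below C#.
Counting 5 letters and 7 half steps from F# gives a perfect fifth.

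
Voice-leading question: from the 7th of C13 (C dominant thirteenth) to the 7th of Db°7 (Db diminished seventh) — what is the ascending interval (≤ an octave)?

diminished second

C13 (C dominant thirteenth) has Bb as its 7th, and Db°7 (Db diminished seventh) has Cbb as its 7th.
Bb up to Cbb is 0 semitones, a whole step narrower than a major second, so the interval is diminished.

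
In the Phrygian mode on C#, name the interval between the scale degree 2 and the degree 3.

C# phrygian: C# D E F# G# A B.
So we need the interval from D up to E.
Counting 2 letters and 2 half steps from D gives a major second.

M2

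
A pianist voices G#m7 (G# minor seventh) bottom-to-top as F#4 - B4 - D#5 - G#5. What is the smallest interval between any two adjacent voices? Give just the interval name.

Adjacent intervals: F#4→B4 = perfect fourth; B4→D#5 = major third; D#5→G#5 = perfect fourth.
The smallest is B4 to D#5, a major third (4 semitones).

major third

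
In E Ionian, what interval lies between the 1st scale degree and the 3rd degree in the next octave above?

major tenth

E major: E F# G# A B C# D#.
1st scale degree = E; 3rd degree (up an octave) = G#.
E up to G# spans 10 letter names and 16 semitones — a major tenth.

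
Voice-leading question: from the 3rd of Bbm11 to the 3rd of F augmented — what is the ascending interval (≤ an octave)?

augmented fifth

Bbm11 has Db as its 3rd, and F augmented has A as its 3rd.
From Db to A: 8 semitones over a fifth = augmented.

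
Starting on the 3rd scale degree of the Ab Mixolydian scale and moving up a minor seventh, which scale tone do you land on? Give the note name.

The scale is Ab Bb C Db Eb F Gb.
The 3rd scale degree is C; a minor seventh above that is Bb — scale degree 2.

Bb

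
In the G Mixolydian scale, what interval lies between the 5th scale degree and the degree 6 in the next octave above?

G mixolydian: G A B C D E F.
That puts D below E.
Counting 9 letters and 14 half steps from D gives a major ninth.

major ninth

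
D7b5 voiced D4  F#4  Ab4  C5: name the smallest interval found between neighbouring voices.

Adjacent intervals: D4→F#4 = major third; F#4→Ab4 = diminished third; Ab4→C5 = major third.
The smallest is F#4 to Ab4, a diminished third (2 semitones).

diminished third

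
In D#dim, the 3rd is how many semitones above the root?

3

D#dim is spelled D#-F#-A.
D# to F# is a minor third: 3 semitones.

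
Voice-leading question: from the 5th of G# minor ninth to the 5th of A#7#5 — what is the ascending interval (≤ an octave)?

G# minor ninth has D# as its 5th, and A#7#5 has E## as its 5th.
From D# to E##: 3 semitones over a second = augmented.

A2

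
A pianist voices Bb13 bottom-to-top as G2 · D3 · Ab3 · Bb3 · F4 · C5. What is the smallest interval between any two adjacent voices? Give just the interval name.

Adjacent intervals: G2→D3 = perfect fifth; D3→Ab3 = diminished fifth; Ab3→Bb3 = major second; Bb3→F4 = perfect fifth; F4→C5 = perfect fifth.
The smallest is Ab3 to Bb3, a major second (2 semitones).

major second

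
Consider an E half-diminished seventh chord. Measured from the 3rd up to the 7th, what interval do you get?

The chord tones of Em7b5 are E-G-Bb-D.
3rd = G; 7th = D.
Counting 5 letters and 7 half steps from G gives a perfect fifth.

perfect 5th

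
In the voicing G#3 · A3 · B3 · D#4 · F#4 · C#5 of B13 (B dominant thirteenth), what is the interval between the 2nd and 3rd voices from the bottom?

Those voices are A3 and B3.
From A to B is 2 semitones, exactly the major second.

major 2nd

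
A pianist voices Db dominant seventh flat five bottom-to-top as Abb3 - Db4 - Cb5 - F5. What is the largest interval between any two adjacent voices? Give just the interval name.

minor seventh

Adjacent intervals: Abb3→Db4 = augmented fourth; Db4→Cb5 = minor seventh; Cb5→F5 = augmented fourth.
The largest is Db4 to Cb5, a minor seventh (10 semitones).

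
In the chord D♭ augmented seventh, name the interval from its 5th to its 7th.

Spelling the chord: D♭, F, A, C♭.
5th = A; 7th = C♭.
A up to C♭ is 2 semitones, a whole step narrower than a major third, so the interval is diminished.

diminished third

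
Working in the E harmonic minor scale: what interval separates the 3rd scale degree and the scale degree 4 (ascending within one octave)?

major second

The scale runs E F♯ G A B C D♯.
3rd scale degree = G; 4th scale degree = A.
Counting 2 letters and 2 half steps from G gives a major second.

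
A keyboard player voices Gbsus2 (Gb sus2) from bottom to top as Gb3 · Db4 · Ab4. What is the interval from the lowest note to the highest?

The outer voices are Gb3 and Ab4.
From Gb to Ab is 14 semitones, exactly the major ninth.

major ninth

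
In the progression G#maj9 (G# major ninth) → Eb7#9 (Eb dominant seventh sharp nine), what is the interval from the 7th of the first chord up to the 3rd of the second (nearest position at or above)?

G#maj9 (G# major ninth) has F## as its 7th, and Eb7#9 (Eb dominant seventh sharp nine) has G as its 3rd.
F## up to G is 0 semitones, a whole step narrower than a major second, so the interval is diminished.

diminished second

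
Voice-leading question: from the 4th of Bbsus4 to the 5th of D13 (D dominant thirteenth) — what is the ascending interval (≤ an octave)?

A4

Bbsus4 has Eb as its 4th, and D13 (D dominant thirteenth) has A as its 5th.
Eb up to A is 6 semitones, a half step wider than a perfect fourth, so the interval is augmented.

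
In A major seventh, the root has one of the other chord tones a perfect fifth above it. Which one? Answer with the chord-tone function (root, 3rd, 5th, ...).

5th

The chord tones of AΔ7 (A major seventh) are A, C♯, E, G♯.
The root is A. A perfect fifth above A is E.
E is the chord's 5th.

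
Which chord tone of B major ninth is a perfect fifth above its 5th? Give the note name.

Spelling the chord: B–D♯–F♯–A♯–C♯.
The 5th is F♯. A perfect fifth above F♯ is C♯.
C♯ is the chord's 9th.

C#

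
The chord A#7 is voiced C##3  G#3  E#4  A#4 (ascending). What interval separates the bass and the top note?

minor thirteenth

The outer voices are C##3 and A#4.
C## up to A# is 20 semitones, a half step narrower than a major thirteenth, so the interval is minor.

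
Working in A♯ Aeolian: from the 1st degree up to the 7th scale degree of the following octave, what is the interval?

A♯ natural minor: A♯ B♯ C♯ D♯ E♯ F♯ G♯.
1st degree = A♯; degree 7 (up an octave) = G♯.
14 letter names make it a fourteenth; at 22 semitones (a half step narrower than major) the quality is minor.

minor fourteenth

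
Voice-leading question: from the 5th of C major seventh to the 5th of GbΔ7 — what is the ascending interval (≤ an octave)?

C major seventh has G as its 5th, and GbΔ7 has Db as its 5th.
G up to Db is 6 semitones, a half step narrower than a perfect fifth, so the interval is diminished.

d5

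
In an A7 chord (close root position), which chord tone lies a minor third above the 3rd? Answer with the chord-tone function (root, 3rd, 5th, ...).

Spelling the chord: A-C♯-E-G.
The 3rd is C♯. A minor third above C♯ is E.
E is the chord's 5th.

5th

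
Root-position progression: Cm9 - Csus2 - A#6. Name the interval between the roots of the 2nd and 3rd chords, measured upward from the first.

The roots are C and A#.
C up to A# is 10 semitones, a half step wider than a major sixth, so the interval is augmented.

augmented sixth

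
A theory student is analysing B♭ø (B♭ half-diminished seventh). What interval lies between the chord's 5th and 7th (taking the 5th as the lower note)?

major third

B♭ half-diminished seventh is spelled B♭, D♭, F♭, A♭.
5th = F♭; 7th = A♭.
From F♭ to A♭ is 4 semitones, exactly the major third.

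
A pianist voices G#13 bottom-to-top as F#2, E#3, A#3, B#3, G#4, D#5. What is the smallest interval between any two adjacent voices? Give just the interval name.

Adjacent intervals: F#2→E#3 = major seventh; E#3→A#3 = perfect fourth; A#3→B#3 = major second; B#3→G#4 = minor sixth; G#4→D#5 = perfect fifth.
The smallest is A#3 to B#3, a major second (2 semitones).

major 2nd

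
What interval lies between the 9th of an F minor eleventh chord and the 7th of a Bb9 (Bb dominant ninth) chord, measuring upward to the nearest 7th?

The 9th of F minor eleventh is G; the 7th of Bb9 (Bb dominant ninth) is Ab.
From G to Ab: 1 semitone over a second = minor.

m2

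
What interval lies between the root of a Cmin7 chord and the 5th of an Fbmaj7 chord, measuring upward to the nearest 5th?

diminished octave

Cmin7 has C as its root, and Fbmaj7 has Cb as its 5th.
8 letter names make it an octave; at 11 semitones (a half step narrower than perfect) the quality is diminished.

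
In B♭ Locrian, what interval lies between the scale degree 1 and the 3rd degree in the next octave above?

B♭ locrian: B♭ C♭ D♭ E♭ F♭ G♭ A♭.
So we need the interval from B♭ up to D♭.
10 letter names make it a tenth; at 15 semitones (a half step narrower than major) the quality is minor.

minor tenth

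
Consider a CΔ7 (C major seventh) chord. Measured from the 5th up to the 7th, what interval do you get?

major third

Spelling the chord: C E G B.
So we need the interval from G up to B.
G up to B spans 3 letter names and 4 semitones — a major third.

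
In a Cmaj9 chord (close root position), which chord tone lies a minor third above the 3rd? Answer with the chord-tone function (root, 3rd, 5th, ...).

5th

Spelling the chord: C–E–G–B–D.
The 3rd is E. A minor third above E is G.
G is the chord's 5th.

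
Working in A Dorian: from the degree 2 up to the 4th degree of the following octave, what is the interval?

A dorian: A B C D E F# G.
That puts B below D.
10 letter names make it a tenth; at 15 semitones (a half step narrower than major) the quality is minor.

minor tenth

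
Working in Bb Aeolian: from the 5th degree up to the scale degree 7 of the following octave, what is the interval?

minor tenth

Spelling Bb Aeolian: Bb C Db Eb F Gb Ab.
That puts F below Ab.
10 letter names make it a tenth; at 15 semitones (a half step narrower than major) the quality is minor.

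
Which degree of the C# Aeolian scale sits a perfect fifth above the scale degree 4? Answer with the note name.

C#

The scale is C# D# E F# G# A B.
The scale degree 4 is F#; a perfect fifth above that is C# — scale degree 1.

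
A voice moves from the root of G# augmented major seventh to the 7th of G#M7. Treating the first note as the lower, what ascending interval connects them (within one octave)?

The root of G# augmented major seventh is G#; the 7th of G#M7 is F##.
From G# to F## is 11 semitones, exactly the major seventh.

major seventh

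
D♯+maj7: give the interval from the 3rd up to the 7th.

D♯maj7#5 is spelled D♯–F𝄪–A𝄪–C𝄪.
That puts F𝄪 below C𝄪.
Counting 5 letters and 7 half steps from F𝄪 gives a perfect fifth.

perfect 5th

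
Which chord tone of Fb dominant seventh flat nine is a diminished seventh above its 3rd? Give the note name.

Gbb

Fb7b9 (Fb dominant seventh flat nine) is spelled Fb Ab Cb Ebb Gbb.
The 3rd is Ab. A diminished seventh above Ab is Gbb.
Gbb is the chord's 9th.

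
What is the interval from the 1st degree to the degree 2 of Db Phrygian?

Spelling Db Phrygian: Db Ebb Fb Gb Ab Bbb Cb.
That puts Db below Ebb.
From Db to Ebb: 1 semitone over a second = minor.

m2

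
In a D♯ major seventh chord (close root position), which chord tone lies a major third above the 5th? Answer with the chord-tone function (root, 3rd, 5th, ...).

The chord tones of D♯ major seventh are D♯-F𝄪-A♯-C𝄪.
The 5th is A♯. A major third above A♯ is C𝄪.
C𝄪 is the chord's 7th.

7th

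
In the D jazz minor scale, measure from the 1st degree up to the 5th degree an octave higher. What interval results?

Spelling the D jazz minor scale: D E F G A B C♯.
1st degree = D; scale degree 5 (up an octave) = A.
Counting 12 letters and 19 half steps from D gives a perfect twelfth.

perfect twelfth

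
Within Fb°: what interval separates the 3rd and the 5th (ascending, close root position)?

Fb diminished: Fb-Abb-Cbb.
That puts Abb below Cbb.
3 letter names make it a third; at 3 semitones (a half step narrower than major) the quality is minor.

minor third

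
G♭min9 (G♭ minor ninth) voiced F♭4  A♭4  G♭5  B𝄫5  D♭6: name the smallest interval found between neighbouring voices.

Adjacent intervals: F♭4→A♭4 = major third; A♭4→G♭5 = minor seventh; G♭5→B𝄫5 = minor third; B𝄫5→D♭6 = major third.
The smallest is G♭5 to B𝄫5, a minor third (3 semitones).

minor third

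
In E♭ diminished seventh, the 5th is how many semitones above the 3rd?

E♭ diminished seventh: E♭, G♭, B𝄫, D𝄫.
G♭ to B𝄫 is a minor third: 3 semitones.

3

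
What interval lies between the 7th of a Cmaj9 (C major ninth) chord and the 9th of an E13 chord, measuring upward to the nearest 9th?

The 7th of Cmaj9 (C major ninth) is B; the 9th of E13 is F#.
B up to F# spans 5 letter names and 7 semitones — a perfect fifth.

perfect 5th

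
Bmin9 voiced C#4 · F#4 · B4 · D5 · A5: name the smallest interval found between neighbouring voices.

m3

Adjacent intervals: C#4→F#4 = perfect fourth; F#4→B4 = perfect fourth; B4→D5 = minor third; D5→A5 = perfect fifth.
The smallest is B4 to D5, a minor third (3 semitones).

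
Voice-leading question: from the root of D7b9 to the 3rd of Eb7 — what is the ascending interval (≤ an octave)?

The root of D7b9 is D; the 3rd of Eb7 is G.
D up to G spans 4 letter names and 5 semitones — a perfect fourth.

perfect fourth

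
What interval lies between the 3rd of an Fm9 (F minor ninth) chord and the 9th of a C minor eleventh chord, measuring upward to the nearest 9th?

The 3rd of Fm9 (F minor ninth) is Ab; the 9th of C minor eleventh is D.
Ab up to D is 6 semitones, a half step wider than a perfect fourth, so the interval is augmented.

A4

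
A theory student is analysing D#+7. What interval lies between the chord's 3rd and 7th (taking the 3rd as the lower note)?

D#aug7 is spelled D#–F##–A##–C#.
The 3rd is F## and the 7th is C#.
F## up to C# is 6 semitones, a half step narrower than a perfect fifth, so the interval is diminished.

diminished fifth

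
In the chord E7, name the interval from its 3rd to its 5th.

Spelling the chord: E G# B D.
So we need the interval from G# up to B.
G# up to B is 3 semitones, a half step narrower than a major third, so the interval is minor.

minor third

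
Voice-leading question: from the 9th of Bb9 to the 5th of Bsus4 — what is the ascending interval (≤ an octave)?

augmented 4th

Bb9 has C as its 9th, and Bsus4 has F# as its 5th.
4 letter names make it a fourth; at 6 semitones (a half step wider than perfect) the quality is augmented.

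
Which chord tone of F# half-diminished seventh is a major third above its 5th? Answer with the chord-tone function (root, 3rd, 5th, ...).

7th

The chord tones of F#m7b5 are F# A C E.
The 5th is C. A major third above C is E.
E is the chord's 7th.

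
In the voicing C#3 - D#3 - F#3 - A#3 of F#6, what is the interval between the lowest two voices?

Those voices are C#3 and D#3.
Counting 2 letters and 2 half steps from C# gives a major second.

major second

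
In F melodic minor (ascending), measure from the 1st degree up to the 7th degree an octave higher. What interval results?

The scale runs F G Ab Bb C D E.
So we need the interval from F up to E.
Counting 14 letters and 23 half steps from F gives a major fourteenth.

major fourteenth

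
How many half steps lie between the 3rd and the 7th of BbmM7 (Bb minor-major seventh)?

Bbm(maj7): Bb-Db-F-A.
Db to A is an augmented fifth: 8 semitones.

8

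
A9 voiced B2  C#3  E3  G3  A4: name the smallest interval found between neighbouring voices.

major second

Adjacent intervals: B2→C#3 = major second; C#3→E3 = minor third; E3→G3 = minor third; G3→A4 = major ninth.
The smallest is B2 to C#3, a major second (2 semitones).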